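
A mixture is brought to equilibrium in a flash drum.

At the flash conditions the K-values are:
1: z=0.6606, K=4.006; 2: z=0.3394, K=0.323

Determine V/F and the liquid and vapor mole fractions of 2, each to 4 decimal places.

Binary case is linear: z₁(K₁−1)(1+V/F(K₂−1)) + z₂(K₂−1)(1+V/F(K₁−1)) = 0
⇒ V/F = [z₁(K₁−1)+z₂(K₂−1)] / [−(K₁−1)(K₂−1)] = 1.75599/2.03506 = 0.8629
Compositions from xᵢ = zᵢ/(1+V/F(Kᵢ−1)), yᵢ = Kᵢxᵢ:
  1: x = 0.1838, y = 0.7364
  2: x = 0.8162, y = 0.2636

V/F = 0.8629, x_2 = 0.8162, y_2 = 0.2636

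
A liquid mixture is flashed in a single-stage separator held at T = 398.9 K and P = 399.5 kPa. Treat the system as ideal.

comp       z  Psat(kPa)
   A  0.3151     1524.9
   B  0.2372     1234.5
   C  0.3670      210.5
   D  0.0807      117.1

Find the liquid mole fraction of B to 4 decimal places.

Raoult's law: Kᵢ = Pᵢˢᵃᵗ/P = Pᵢˢᵃᵗ/399.5.
  K_A = 1524.9/399.5 = 3.817021, K_B = 1234.5/399.5 = 3.090113, K_C = 210.5/399.5 = 0.526909, K_D = 117.1/399.5 = 0.293116
Iterate (Newton) starting at V/F = 0.68:
  V/F = 0.6800: g = 0.14339, g' = -0.7990 → V/F = 0.8595
  V/F = 0.8595: g = -0.00120, g' = -0.8412 → V/F = 0.8580
Converged at V/F = 0.8580.
Compositions from xᵢ = zᵢ/(1+V/F(Kᵢ−1)), yᵢ = Kᵢxᵢ:
  A: x = 0.0922, y = 0.3520
  B: x = 0.0849, y = 0.2624
  C: x = 0.6178, y = 0.3255
  D: x = 0.2051, y = 0.0601

x_B = 0.0849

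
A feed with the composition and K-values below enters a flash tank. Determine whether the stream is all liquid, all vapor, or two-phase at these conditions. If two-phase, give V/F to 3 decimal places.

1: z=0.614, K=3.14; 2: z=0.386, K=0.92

all vapor

ΣzᵢKᵢ = 2.283; Σzᵢ/Kᵢ = 0.615.
Since Σzᵢ/Kᵢ < 1 the mixture is above its dew point — single vapor phase.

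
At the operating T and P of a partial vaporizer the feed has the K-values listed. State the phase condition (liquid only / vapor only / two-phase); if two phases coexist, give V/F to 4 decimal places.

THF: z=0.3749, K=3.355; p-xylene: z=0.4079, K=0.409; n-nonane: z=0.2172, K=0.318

two-phase, V/F = 0.3359

ΣzᵢKᵢ = 1.4937; Σzᵢ/Kᵢ = 1.7921.
Both exceed 1, so a two-phase solution exists.
Rachford–Rice: g(ψ) = Σ zᵢ(Kᵢ−1)/(1+ψ(Kᵢ−1)) = 0.
Iterate (Newton) starting at ψ = 0.5:
  ψ = 0.5000: g = -0.16150, g' = -0.9582 → ψ = 0.3314
  ψ = 0.3314: g = 0.00466, g' = -1.0448 → ψ = 0.3359
Converged at ψ = 0.3359.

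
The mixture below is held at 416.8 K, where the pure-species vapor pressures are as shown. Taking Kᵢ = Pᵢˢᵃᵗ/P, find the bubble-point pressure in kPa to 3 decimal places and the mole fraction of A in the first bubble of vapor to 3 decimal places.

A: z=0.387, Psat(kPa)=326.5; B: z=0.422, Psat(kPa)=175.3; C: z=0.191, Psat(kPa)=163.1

Pbub = 231.484 kPa, y_A = 0.546

At the bubble point ψ → 0, so ΣzᵢKᵢ = 1 with Kᵢ = Pᵢˢᵃᵗ/P ⇒ P = ΣzᵢPᵢˢᵃᵗ.
P = 0.387·326.5 + 0.422·175.3 + 0.191·163.1 = 231.484 kPa
yᵢ = zᵢPᵢˢᵃᵗ/P ⇒ y_A = 0.387·326.5/231.484 = 0.546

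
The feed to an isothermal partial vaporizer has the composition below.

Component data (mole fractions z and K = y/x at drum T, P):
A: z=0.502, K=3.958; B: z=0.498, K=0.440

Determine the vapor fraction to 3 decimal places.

ψ = 0.728

Let ψ = V/F and solve Σ zᵢ(Kᵢ−1)/(1+ψ(Kᵢ−1)) = 0.
g(0) = ΣzᵢKᵢ − 1 = 1.206 and g(1) = 1 − Σzᵢ/Kᵢ = -0.259, so a root lies in (0, 1).
Binary case is linear: z₁(K₁−1)(1+ψ(K₂−1)) + z₂(K₂−1)(1+ψ(K₁−1)) = 0
⇒ ψ = [z₁(K₁−1)+z₂(K₂−1)] / [−(K₁−1)(K₂−1)] = 1.2060/1.6565 = 0.728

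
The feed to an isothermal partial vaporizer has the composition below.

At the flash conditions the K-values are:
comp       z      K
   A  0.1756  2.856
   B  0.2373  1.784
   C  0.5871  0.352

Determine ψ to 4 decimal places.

Rachford–Rice: g(ψ) = Σ zᵢ(Kᵢ−1)/(1+ψ(Kᵢ−1)) = 0.
Feasibility: ΣzᵢKᵢ = 1.1315, Σzᵢ/Kᵢ = 1.8624 — both > 1, two phases present.
Newton iteration, ψ⁰ = 0.5:
  ψ = 0.5000: g = -0.26009, g' = -0.7775 → ψ = 0.1655
  ψ = 0.1655: g = -0.01212, g' = -0.7776 → ψ = 0.1499
  ψ = 0.1499: g = 0.00009, g' = -0.7895 → ψ = 0.1500
Converged at ψ = 0.1500.

ψ = 0.1500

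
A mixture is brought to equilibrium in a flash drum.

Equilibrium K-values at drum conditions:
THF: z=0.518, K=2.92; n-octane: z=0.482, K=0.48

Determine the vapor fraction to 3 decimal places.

Let ψ = V/F and solve Σ zᵢ(Kᵢ−1)/(1+ψ(Kᵢ−1)) = 0.
g(0) = ΣzᵢKᵢ − 1 = 0.744 and g(1) = 1 − Σzᵢ/Kᵢ = -0.182, so a root lies in (0, 1).
Binary case is linear: z₁(K₁−1)(1+ψ(K₂−1)) + z₂(K₂−1)(1+ψ(K₁−1)) = 0
⇒ ψ = [z₁(K₁−1)+z₂(K₂−1)] / [−(K₁−1)(K₂−1)] = 0.7439/0.9984 = 0.745

ψ = 0.745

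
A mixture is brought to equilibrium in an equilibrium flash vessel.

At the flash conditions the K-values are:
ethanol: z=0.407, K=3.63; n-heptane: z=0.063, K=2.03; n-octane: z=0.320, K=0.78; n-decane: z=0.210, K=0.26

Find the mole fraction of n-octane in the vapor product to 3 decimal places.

y_n-octane = 0.296

Rachford–Rice: g(β) = Σ zᵢ(Kᵢ−1)/(1+β(Kᵢ−1)) = 0.
Check two-phase: ΣzᵢKᵢ = 1.909 > 1 and Σzᵢ/Kᵢ = 1.361 > 1, so g(0) = 0.909 > 0 and g(1) = -0.361 < 0.
Newton iteration, β⁰ = 0.51:
  β = 0.510: g = 0.1708, g' = -0.859 → β = 0.709
  β = 0.709: g = 0.0009, g' = -0.896 → β = 0.710
Converged at β = 0.710.
Compositions from xᵢ = zᵢ/(1+β(Kᵢ−1)), yᵢ = Kᵢxᵢ:
  ethanol: x = 0.142, y = 0.515
  n-heptane: x = 0.036, y = 0.074
  n-octane: x = 0.379, y = 0.296
  n-decane: x = 0.442, y = 0.115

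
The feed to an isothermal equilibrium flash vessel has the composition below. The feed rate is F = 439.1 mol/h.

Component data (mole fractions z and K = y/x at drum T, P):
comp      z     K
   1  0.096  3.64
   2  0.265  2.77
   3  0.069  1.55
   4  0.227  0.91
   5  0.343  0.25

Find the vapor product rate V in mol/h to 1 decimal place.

Let ψ = V/F and solve Σ zᵢ(Kᵢ−1)/(1+ψ(Kᵢ−1)) = 0.
Check two-phase: ΣzᵢKᵢ = 1.483 > 1 and Σzᵢ/Kᵢ = 1.788 > 1, so g(0) = 0.483 > 0 and g(1) = -0.788 < 0.
Newton iteration, ψ⁰ = 0.46:
  ψ = 0.460: g = -0.0108, g' = -0.854 → ψ = 0.447
Converged at ψ = 0.447.
Then V = ψ·F = 0.4474·439.1 = 196.4 mol/h and L = F − V = 242.7 mol/h.

V = 196.4 mol/h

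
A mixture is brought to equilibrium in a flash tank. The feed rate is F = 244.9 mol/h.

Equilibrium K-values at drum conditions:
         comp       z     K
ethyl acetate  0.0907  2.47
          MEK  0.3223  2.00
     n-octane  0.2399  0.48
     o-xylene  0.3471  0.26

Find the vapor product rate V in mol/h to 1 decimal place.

Iterate (Newton) starting at β = 0.5:
  β = 0.5000: g = -0.28457, g' = -0.8057 → β = 0.1468
  β = 0.1468: g = -0.03251, g' = -0.6929 → β = 0.0999
  β = 0.0999: g = 0.00035, g' = -0.7092 → β = 0.1004
Converged at β = 0.1004.
Then V = β·F = 0.1004·244.9 = 24.6 mol/h and L = F − V = 220.3 mol/h.

V = 24.6 mol/h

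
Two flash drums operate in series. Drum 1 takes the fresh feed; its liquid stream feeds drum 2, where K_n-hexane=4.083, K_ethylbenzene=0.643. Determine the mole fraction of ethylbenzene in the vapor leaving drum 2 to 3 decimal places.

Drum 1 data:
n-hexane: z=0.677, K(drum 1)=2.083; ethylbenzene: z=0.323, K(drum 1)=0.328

y_ethylbenzene (drum 2) = 0.576

Drum 1:
Rachford–Rice: g(ψ₁) = Σ zᵢ(Kᵢ−1)/(1+ψ₁(Kᵢ−1)) = 0.
g(0) = ΣzᵢKᵢ − 1 = 0.516 and g(1) = 1 − Σzᵢ/Kᵢ = -0.310, so a root lies in (0, 1).
Iterate (Newton) starting at ψ₁ = 0.52:
  ψ₁ = 0.520: g = 0.1354, g' = -0.670 → ψ₁ = 0.722
  ψ₁ = 0.722: g = -0.0103, g' = -0.801 → ψ₁ = 0.709
Converged at ψ₁ = 0.709.
Drum-1 compositions:
  n-hexane: x = 0.383, y = 0.798
  ethylbenzene: x = 0.617, y = 0.202
Drum-2 feed = drum-1 liquid: z₂ = (0.3829, 0.6171).
Drum 2:
Binary case is linear: z₁(K₁−1)(1+ψ₂(K₂−1)) + z₂(K₂−1)(1+ψ₂(K₁−1)) = 0
⇒ ψ₂ = [z₁(K₁−1)+z₂(K₂−1)] / [−(K₁−1)(K₂−1)] = 0.9602/1.1006 = 0.872
  n-hexane: x = 0.104, y = 0.424
  ethylbenzene: x = 0.896, y = 0.576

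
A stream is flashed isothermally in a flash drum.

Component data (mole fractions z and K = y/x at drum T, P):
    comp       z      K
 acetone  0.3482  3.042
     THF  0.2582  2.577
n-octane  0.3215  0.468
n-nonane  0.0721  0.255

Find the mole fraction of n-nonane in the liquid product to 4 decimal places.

x_n-nonane = 0.1861

Material balance + equilibrium reduce to Σ zᵢ(Kᵢ−1)/(1+V/F(Kᵢ−1)) = 0.
Feasibility: ΣzᵢKᵢ = 1.8935, Σzᵢ/Kᵢ = 1.1844 — both > 1, two phases present.
Newton iteration, V/F⁰ = 0.5:
  V/F = 0.5000: g = 0.26086, g' = -0.8267 → V/F = 0.8155
  V/F = 0.8155: g = 0.00589, g' = -0.8710 → V/F = 0.8223
Converged at V/F = 0.8223.
Compositions from xᵢ = zᵢ/(1+V/F(Kᵢ−1)), yᵢ = Kᵢxᵢ:
  acetone: x = 0.1300, y = 0.3954
  THF: x = 0.1124, y = 0.2897
  n-octane: x = 0.5715, y = 0.2675
  n-nonane: x = 0.1861, y = 0.0475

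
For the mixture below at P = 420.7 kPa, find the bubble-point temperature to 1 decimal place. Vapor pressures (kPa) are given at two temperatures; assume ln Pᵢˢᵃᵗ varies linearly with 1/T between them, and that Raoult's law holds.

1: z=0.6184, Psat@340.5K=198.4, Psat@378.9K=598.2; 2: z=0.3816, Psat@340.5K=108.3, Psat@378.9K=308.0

T = 373.2 K

Bubble-point temperature: ΣzᵢPᵢˢᵃᵗ(T) = P. Interpolate ln Pᵢˢᵃᵗ = aᵢ + bᵢ/T.
  T = 340.5 K: ΣzᵢPᵢˢᵃᵗ = 164.02 kPa
  T = 378.9 K: ΣzᵢPᵢˢᵃᵗ = 487.46 kPa
  T = 359.7 K: ΣzᵢPᵢˢᵃᵗ = 291.08 kPa
  T = 369.3 K: ΣzᵢPᵢˢᵃᵗ = 379.21 kPa
  T = 374.1 K: ΣzᵢPᵢˢᵃᵗ = 430.63 kPa
  T = 371.7 K: ΣzᵢPᵢˢᵃᵗ = 404.27 kPa
Interpolating between 371.7 K and 374.1 K gives T ≈ 373.2 K.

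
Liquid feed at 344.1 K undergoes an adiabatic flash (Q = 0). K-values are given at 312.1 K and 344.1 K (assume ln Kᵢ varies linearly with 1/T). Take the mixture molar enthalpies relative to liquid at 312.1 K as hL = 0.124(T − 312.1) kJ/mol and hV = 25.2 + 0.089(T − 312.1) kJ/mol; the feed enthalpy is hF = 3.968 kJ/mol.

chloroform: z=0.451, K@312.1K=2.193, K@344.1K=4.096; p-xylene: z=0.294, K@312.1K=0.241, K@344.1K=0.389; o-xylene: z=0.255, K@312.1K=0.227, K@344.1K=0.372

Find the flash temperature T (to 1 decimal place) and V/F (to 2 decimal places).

Adiabatic flash: solve Rachford–Rice at each trial T, then check hF = ψ·hV(T) + (1−ψ)·hL(T).
  T = 312.1 K: K = (2.193, 0.241, 0.227), RR gives ψ = 0.129, H_out = 3.250 kJ/mol
  T = 344.1 K: K = (4.096, 0.389, 0.372), RR gives ψ = 0.551, H_out = 17.244 kJ/mol
  T = 328.1 K: K = (3.043, 0.310, 0.294), RR gives ψ = 0.378, H_out = 11.294 kJ/mol
  T = 320.1 K: K = (2.594, 0.274, 0.259), RR gives ψ = 0.271, H_out = 7.745 kJ/mol
  T = 316.1 K: K = (2.388, 0.257, 0.243), RR gives ψ = 0.206, H_out = 5.660 kJ/mol
  T = 314.1 K: K = (2.289, 0.249, 0.235), RR gives ψ = 0.169, H_out = 4.504 kJ/mol
Linear interpolation between T = 312.1 (H_out = 3.250) and T = 314.1 (H_out = 4.504) on hF = 3.968 gives T ≈ 313.2 K, at which ψ = 0.15.

T = 313.2 K, V/F = 0.15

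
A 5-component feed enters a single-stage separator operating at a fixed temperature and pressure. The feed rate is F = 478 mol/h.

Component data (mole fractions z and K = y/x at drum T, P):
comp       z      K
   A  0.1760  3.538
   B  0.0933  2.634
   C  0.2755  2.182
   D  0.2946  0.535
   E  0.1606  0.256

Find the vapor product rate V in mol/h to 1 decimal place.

V = 310.1 mol/h

Rachford–Rice: g(V/F) = Σ zᵢ(Kᵢ−1)/(1+V/F(Kᵢ−1)) = 0.
Check two-phase: ΣzᵢKᵢ = 1.6683 > 1 and Σzᵢ/Kᵢ = 1.3894 > 1, so g(0) = 0.6683 > 0 and g(1) = -0.3894 < 0.
Newton iteration, V/F⁰ = 0.36:
  V/F = 0.3600: g = 0.23011, g' = -0.8555 → V/F = 0.6290
  V/F = 0.6290: g = 0.01580, g' = -0.7967 → V/F = 0.6488
  V/F = 0.6488: g = -0.00010, g' = -0.8067 → V/F = 0.6487
Converged at V/F = 0.6487.
Then V = V/F·F = 0.6487·478 = 310.1 mol/h and L = F − V = 167.9 mol/h.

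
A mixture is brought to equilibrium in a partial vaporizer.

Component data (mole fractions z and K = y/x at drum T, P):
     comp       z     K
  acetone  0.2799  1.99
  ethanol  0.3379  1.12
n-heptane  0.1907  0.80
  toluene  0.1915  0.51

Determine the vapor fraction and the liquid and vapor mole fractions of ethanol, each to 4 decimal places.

ψ = 0.7636, x_ethanol = 0.3095, y_ethanol = 0.3467

Newton–Raphson from ψ = 0.36:
  ψ = 0.3600: g = 0.08813, g' = -0.2302 → ψ = 0.7428
  ψ = 0.7428: g = 0.00458, g' = -0.2194 → ψ = 0.7637
  ψ = 0.7637: g = -0.00002, g' = -0.2211 → ψ = 0.7636
Converged at ψ = 0.7636.
Compositions from xᵢ = zᵢ/(1+ψ(Kᵢ−1)), yᵢ = Kᵢxᵢ:
  acetone: x = 0.1594, y = 0.3172
  ethanol: x = 0.3095, y = 0.3467
  n-heptane: x = 0.2251, y = 0.1801
  toluene: x = 0.3060, y = 0.1561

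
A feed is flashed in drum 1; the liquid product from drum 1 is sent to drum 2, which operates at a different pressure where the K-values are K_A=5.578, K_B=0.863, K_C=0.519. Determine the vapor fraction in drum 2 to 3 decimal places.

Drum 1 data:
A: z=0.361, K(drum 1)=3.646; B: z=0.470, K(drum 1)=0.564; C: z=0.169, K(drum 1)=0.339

V/F (drum 2) = 0.451

Drum 1:
Material balance + equilibrium reduce to Σ zᵢ(Kᵢ−1)/(1+ψ₁(Kᵢ−1)) = 0.
Check two-phase: ΣzᵢKᵢ = 1.639 > 1 and Σzᵢ/Kᵢ = 1.431 > 1, so g(0) = 0.639 > 0 and g(1) = -0.431 < 0.
Newton–Raphson from ψ₁ = 0.55:
  ψ₁ = 0.550: g = -0.0560, g' = -0.756 → ψ₁ = 0.476
  ψ₁ = 0.476: g = 0.0013, g' = -0.795 → ψ₁ = 0.477
Converged at ψ₁ = 0.477.
Drum-1 compositions:
  A: x = 0.159, y = 0.582
  B: x = 0.594, y = 0.335
  C: x = 0.247, y = 0.084
Drum-2 feed = drum-1 liquid: z₂ = (0.1595, 0.5936, 0.2469).
Drum 2:
Let ψ₂ = V/F and solve Σ zᵢ(Kᵢ−1)/(1+ψ₂(Kᵢ−1)) = 0.
Feasibility: ΣzᵢKᵢ = 1.530, Σzᵢ/Kᵢ = 1.192 — both > 1, two phases present.
Iterate (Newton) starting at ψ₂ = 0.5:
  ψ₂ = 0.500: g = -0.0217, g' = -0.421 → ψ₂ = 0.448
  ψ₂ = 0.448: g = 0.0011, g' = -0.464 → ψ₂ = 0.451
Converged at ψ₂ = 0.451.
  A: x = 0.052, y = 0.290
  B: x = 0.633, y = 0.546
  C: x = 0.315, y = 0.164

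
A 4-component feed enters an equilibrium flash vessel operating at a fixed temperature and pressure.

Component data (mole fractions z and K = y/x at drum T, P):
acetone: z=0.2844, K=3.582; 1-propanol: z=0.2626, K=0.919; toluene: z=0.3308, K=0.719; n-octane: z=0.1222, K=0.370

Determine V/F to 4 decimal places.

V/F = 0.6672

Rachford–Rice: g(V/F) = Σ zᵢ(Kᵢ−1)/(1+V/F(Kᵢ−1)) = 0.
Check two-phase: ΣzᵢKᵢ = 1.5431 > 1 and Σzᵢ/Kᵢ = 1.1555 > 1, so g(0) = 0.5431 > 0 and g(1) = -0.1555 < 0.
Newton–Raphson from V/F = 0.69:
  V/F = 0.6900: g = -0.01003, g' = -0.4390 → V/F = 0.6671
  V/F = 0.6671: g = 0.00003, g' = -0.4416 → V/F = 0.6672
Converged at V/F = 0.6672.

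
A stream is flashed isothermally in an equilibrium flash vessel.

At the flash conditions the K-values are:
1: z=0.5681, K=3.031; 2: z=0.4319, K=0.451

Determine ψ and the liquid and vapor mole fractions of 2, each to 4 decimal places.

Rachford–Rice: g(ψ) = Σ zᵢ(Kᵢ−1)/(1+ψ(Kᵢ−1)) = 0.
g(0) = ΣzᵢKᵢ − 1 = 0.9167 and g(1) = 1 − Σzᵢ/Kᵢ = -0.1451, so a root lies in (0, 1).
Binary case is linear: z₁(K₁−1)(1+ψ(K₂−1)) + z₂(K₂−1)(1+ψ(K₁−1)) = 0
⇒ ψ = [z₁(K₁−1)+z₂(K₂−1)] / [−(K₁−1)(K₂−1)] = 0.91670/1.11502 = 0.8221
Compositions from xᵢ = zᵢ/(1+ψ(Kᵢ−1)), yᵢ = Kᵢxᵢ:
  1: x = 0.2128, y = 0.6450
  2: x = 0.7872, y = 0.3550

ψ = 0.8221, x_2 = 0.7872, y_2 = 0.3550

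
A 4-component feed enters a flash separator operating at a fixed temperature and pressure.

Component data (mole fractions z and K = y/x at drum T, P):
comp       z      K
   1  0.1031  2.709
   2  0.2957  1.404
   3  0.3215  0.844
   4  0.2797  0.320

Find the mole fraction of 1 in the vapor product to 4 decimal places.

Material balance + equilibrium reduce to Σ zᵢ(Kᵢ−1)/(1+β(Kᵢ−1)) = 0.
g(0) = ΣzᵢKᵢ − 1 = 0.0553 and g(1) = 1 − Σzᵢ/Kᵢ = -0.5037, so a root lies in (0, 1).
Newton–Raphson from β = 0.6:
  β = 0.6000: g = -0.19346, g' = -0.4832 → β = 0.1996
  β = 0.1996: g = -0.02992, g' = -0.3902 → β = 0.1230
  β = 0.1230: g = 0.00072, g' = -0.4116 → β = 0.1247
Converged at β = 0.1247.
Compositions from xᵢ = zᵢ/(1+β(Kᵢ−1)), yᵢ = Kᵢxᵢ:
  1: x = 0.0850, y = 0.2302
  2: x = 0.2815, y = 0.3952
  3: x = 0.3279, y = 0.2767
  4: x = 0.3056, y = 0.0978

y_1 = 0.2302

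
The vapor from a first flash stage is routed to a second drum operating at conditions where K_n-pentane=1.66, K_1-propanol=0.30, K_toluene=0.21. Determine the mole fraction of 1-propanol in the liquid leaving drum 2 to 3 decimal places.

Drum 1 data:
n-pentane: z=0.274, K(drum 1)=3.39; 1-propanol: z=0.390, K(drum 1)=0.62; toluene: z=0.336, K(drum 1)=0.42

x_1-propanol (drum 2) = 0.291

Drum 1:
Material balance + equilibrium reduce to Σ zᵢ(Kᵢ−1)/(1+ψ₁(Kᵢ−1)) = 0.
g(0) = ΣzᵢKᵢ − 1 = 0.312 and g(1) = 1 − Σzᵢ/Kᵢ = -0.510, so a root lies in (0, 1).
Newton iteration, ψ₁⁰ = 0.49:
  ψ₁ = 0.490: g = -0.1527, g' = -0.638 → ψ₁ = 0.250
  ψ₁ = 0.250: g = 0.0178, g' = -0.836 → ψ₁ = 0.272
Converged at ψ₁ = 0.272.
Drum-1 compositions:
  n-pentane: x = 0.166, y = 0.563
  1-propanol: x = 0.435, y = 0.270
  toluene: x = 0.399, y = 0.168
Drum-2 feed = drum-1 vapor: z₂ = (0.5627, 0.2697, 0.1676).
Drum 2:
Rachford–Rice: g(ψ₂) = Σ zᵢ(Kᵢ−1)/(1+ψ₂(Kᵢ−1)) = 0.
Check two-phase: ΣzᵢKᵢ = 1.050 > 1 and Σzᵢ/Kᵢ = 2.036 > 1, so g(0) = 0.050 > 0 and g(1) = -1.036 < 0.
Newton–Raphson from ψ₂ = 0.5:
  ψ₂ = 0.500: g = -0.2300, g' = -0.737 → ψ₂ = 0.188
  ψ₂ = 0.188: g = -0.0424, g' = -0.513 → ψ₂ = 0.105
  ψ₂ = 0.105: g = -0.0009, g' = -0.493 → ψ₂ = 0.103
Converged at ψ₂ = 0.103.
  n-pentane: x = 0.527, y = 0.874
  1-propanol: x = 0.291, y = 0.087
  toluene: x = 0.182, y = 0.038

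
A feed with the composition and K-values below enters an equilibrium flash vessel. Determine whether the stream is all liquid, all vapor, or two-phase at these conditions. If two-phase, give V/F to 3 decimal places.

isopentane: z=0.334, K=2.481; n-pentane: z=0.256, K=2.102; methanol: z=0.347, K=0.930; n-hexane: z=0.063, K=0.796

ΣzᵢKᵢ = 1.740; Σzᵢ/Kᵢ = 0.709.
Since Σzᵢ/Kᵢ < 1 the mixture is above its dew point — single vapor phase.

all vapor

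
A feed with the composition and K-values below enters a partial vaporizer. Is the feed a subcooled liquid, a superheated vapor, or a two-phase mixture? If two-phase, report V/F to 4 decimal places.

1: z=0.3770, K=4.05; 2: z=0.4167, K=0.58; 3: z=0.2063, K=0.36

two-phase, V/F = 0.5477

ΣzᵢKᵢ = 1.8428; Σzᵢ/Kᵢ = 1.3846.
Both exceed 1, so a two-phase solution exists.
Rachford–Rice: g(ψ) = Σ zᵢ(Kᵢ−1)/(1+ψ(Kᵢ−1)) = 0.
Newton iteration, ψ⁰ = 0.42:
  ψ = 0.4200: g = 0.11103, g' = -0.9405 → ψ = 0.5381
  ψ = 0.5381: g = 0.00788, g' = -0.8220 → ψ = 0.5476
  ψ = 0.5476: g = 0.00003, g' = -0.8161 → ψ = 0.5477
Converged at ψ = 0.5477.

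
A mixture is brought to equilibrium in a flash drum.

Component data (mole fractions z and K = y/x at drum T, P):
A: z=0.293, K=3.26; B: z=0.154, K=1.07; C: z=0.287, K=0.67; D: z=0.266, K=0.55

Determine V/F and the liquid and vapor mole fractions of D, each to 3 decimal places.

V/F = 0.622, x_D = 0.369, y_D = 0.203

Rachford–Rice: g(V/F) = Σ zᵢ(Kᵢ−1)/(1+V/F(Kᵢ−1)) = 0.
Check two-phase: ΣzᵢKᵢ = 1.459 > 1 and Σzᵢ/Kᵢ = 1.146 > 1, so g(0) = 0.459 > 0 and g(1) = -0.146 < 0.
Newton iteration, V/F⁰ = 0.45:
  V/F = 0.450: g = 0.0774, g' = -0.496 → V/F = 0.606
  V/F = 0.606: g = 0.0068, g' = -0.418 → V/F = 0.622
Converged at V/F = 0.622.
Compositions from xᵢ = zᵢ/(1+V/F(Kᵢ−1)), yᵢ = Kᵢxᵢ:
  A: x = 0.122, y = 0.397
  B: x = 0.148, y = 0.158
  C: x = 0.361, y = 0.242
  D: x = 0.369, y = 0.203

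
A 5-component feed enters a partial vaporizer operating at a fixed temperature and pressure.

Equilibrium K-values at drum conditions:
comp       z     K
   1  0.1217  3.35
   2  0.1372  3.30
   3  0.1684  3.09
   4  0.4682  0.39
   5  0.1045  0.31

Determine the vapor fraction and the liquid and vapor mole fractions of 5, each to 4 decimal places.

ψ = 0.4265, x_5 = 0.1481, y_5 = 0.0459

Rachford–Rice: g(ψ) = Σ zᵢ(Kᵢ−1)/(1+ψ(Kᵢ−1)) = 0.
Feasibility: ΣzᵢKᵢ = 1.5958, Σzᵢ/Kᵢ = 1.6700 — both > 1, two phases present.
Iterate (Newton) starting at ψ = 0.5:
  ψ = 0.5000: g = -0.07065, g' = -0.9516 → ψ = 0.4258
  ψ = 0.4258: g = 0.00074, g' = -0.9768 → ψ = 0.4265
Converged at ψ = 0.4265.
Compositions from xᵢ = zᵢ/(1+ψ(Kᵢ−1)), yᵢ = Kᵢxᵢ:
  1: x = 0.0608, y = 0.2036
  2: x = 0.0693, y = 0.2286
  3: x = 0.0890, y = 0.2751
  4: x = 0.6328, y = 0.2468
  5: x = 0.1481, y = 0.0459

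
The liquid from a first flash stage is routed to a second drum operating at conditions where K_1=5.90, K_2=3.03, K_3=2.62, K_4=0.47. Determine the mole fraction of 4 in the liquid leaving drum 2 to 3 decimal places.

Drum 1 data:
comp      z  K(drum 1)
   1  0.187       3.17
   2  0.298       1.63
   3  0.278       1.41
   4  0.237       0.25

Drum 1:
Rachford–Rice: g(ψ₁) = Σ zᵢ(Kᵢ−1)/(1+ψ₁(Kᵢ−1)) = 0.
g(0) = ΣzᵢKᵢ − 1 = 0.530 and g(1) = 1 − Σzᵢ/Kᵢ = -0.387, so a root lies in (0, 1).
Iterate (Newton) starting at ψ₁ = 0.49:
  ψ₁ = 0.490: g = 0.1540, g' = -0.642 → ψ₁ = 0.730
  ψ₁ = 0.730: g = -0.0195, g' = -0.866 → ψ₁ = 0.708
  ψ₁ = 0.708: g = -0.0005, g' = -0.827 → ψ₁ = 0.707
Converged at ψ₁ = 0.707.
Drum-1 compositions:
  1: x = 0.074, y = 0.234
  2: x = 0.206, y = 0.336
  3: x = 0.216, y = 0.304
  4: x = 0.505, y = 0.126
Drum-2 feed = drum-1 liquid: z₂ = (0.0738, 0.2062, 0.2155, 0.5045).
Drum 2:
Newton–Raphson from ψ₂ = 0.55:
  ψ₂ = 0.550: g = 0.1028, g' = -0.760 → ψ₂ = 0.685
  ψ₂ = 0.685: g = 0.0035, g' = -0.718 → ψ₂ = 0.690
Converged at ψ₂ = 0.690.
  1: x = 0.017, y = 0.099
  2: x = 0.086, y = 0.260
  3: x = 0.102, y = 0.267
  4: x = 0.796, y = 0.374

x_4 (drum 2) = 0.796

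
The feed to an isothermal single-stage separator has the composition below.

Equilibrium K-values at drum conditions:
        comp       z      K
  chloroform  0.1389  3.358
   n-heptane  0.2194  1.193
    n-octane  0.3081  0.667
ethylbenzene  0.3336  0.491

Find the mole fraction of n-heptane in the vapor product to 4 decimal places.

Newton iteration, ψ⁰ = 0.36:
  ψ = 0.3600: g = -0.10773, g' = -0.4067 → ψ = 0.0951
  ψ = 0.0951: g = 0.02469, g' = -0.6550 → ψ = 0.1328
  ψ = 0.1328: g = 0.00122, g' = -0.5924 → ψ = 0.1349
Converged at ψ = 0.1349.
Compositions from xᵢ = zᵢ/(1+ψ(Kᵢ−1)), yᵢ = Kᵢxᵢ:
  chloroform: x = 0.1054, y = 0.3539
  n-heptane: x = 0.2138, y = 0.2551
  n-octane: x = 0.3226, y = 0.2152
  ethylbenzene: x = 0.3582, y = 0.1759

y_n-heptane = 0.2551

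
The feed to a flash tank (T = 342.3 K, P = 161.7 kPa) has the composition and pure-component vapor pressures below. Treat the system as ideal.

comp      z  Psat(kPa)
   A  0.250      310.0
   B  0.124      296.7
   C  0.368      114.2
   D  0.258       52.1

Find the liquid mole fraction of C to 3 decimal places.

Raoult's law: Kᵢ = Pᵢˢᵃᵗ/P = Pᵢˢᵃᵗ/161.7.
  K_A = 310.0/161.7 = 1.91713, K_B = 296.7/161.7 = 1.83488, K_C = 114.2/161.7 = 0.70625, K_D = 52.1/161.7 = 0.32220
Newton–Raphson from β = 0.35:
  β = 0.350: g = -0.0961, g' = -0.415 → β = 0.119
  β = 0.119: g = -0.0012, g' = -0.417 → β = 0.116
Converged at β = 0.116.
Compositions from xᵢ = zᵢ/(1+β(Kᵢ−1)), yᵢ = Kᵢxᵢ:
  A: x = 0.226, y = 0.433
  B: x = 0.113, y = 0.207
  C: x = 0.381, y = 0.269
  D: x = 0.280, y = 0.090

x_C = 0.381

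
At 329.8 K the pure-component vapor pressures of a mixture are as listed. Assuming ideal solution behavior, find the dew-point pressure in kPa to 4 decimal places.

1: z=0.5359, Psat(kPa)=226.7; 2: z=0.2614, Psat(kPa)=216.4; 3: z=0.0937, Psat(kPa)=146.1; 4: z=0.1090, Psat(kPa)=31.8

At the dew point ψ → 1, so Σzᵢ/Kᵢ = 1 with Kᵢ = Pᵢˢᵃᵗ/P ⇒ 1/P = Σzᵢ/Pᵢˢᵃᵗ.
1/P = 0.5359/226.7 + 0.2614/216.4 + 0.0937/146.1 + 0.1090/31.8 = 0.0076409 ⇒ P = 130.8750 kPa

Pdew = 130.8750 kPa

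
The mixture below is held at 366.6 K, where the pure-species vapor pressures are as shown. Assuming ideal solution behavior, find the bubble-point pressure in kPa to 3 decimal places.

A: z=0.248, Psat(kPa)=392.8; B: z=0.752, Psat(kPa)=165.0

At the bubble point ψ → 0, so ΣzᵢKᵢ = 1 with Kᵢ = Pᵢˢᵃᵗ/P ⇒ P = ΣzᵢPᵢˢᵃᵗ.
P = 0.248·392.8 + 0.752·165.0 = 221.494 kPa

Pbub = 221.494 kPa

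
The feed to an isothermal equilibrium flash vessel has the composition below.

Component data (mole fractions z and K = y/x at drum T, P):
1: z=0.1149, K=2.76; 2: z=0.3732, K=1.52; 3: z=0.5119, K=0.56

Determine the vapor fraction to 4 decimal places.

Rachford–Rice: g(ψ) = Σ zᵢ(Kᵢ−1)/(1+ψ(Kᵢ−1)) = 0.
Check two-phase: ΣzᵢKᵢ = 1.1711 > 1 and Σzᵢ/Kᵢ = 1.2013 > 1, so g(0) = 0.1711 > 0 and g(1) = -0.2013 < 0.
Newton iteration, ψ⁰ = 0.5:
  ψ = 0.5000: g = -0.02718, g' = -0.3272 → ψ = 0.4169
  ψ = 0.4169: g = 0.00029, g' = -0.3352 → ψ = 0.4178
Converged at ψ = 0.4178.

ψ = 0.4178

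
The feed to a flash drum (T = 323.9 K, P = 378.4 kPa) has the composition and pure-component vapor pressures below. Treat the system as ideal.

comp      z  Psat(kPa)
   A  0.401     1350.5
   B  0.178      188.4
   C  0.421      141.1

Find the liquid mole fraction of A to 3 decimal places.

Raoult's law: Kᵢ = Pᵢˢᵃᵗ/P = Pᵢˢᵃᵗ/378.4.
  K_A = 1350.5/378.4 = 3.56897, K_B = 188.4/378.4 = 0.49789, K_C = 141.1/378.4 = 0.37289
Material balance + equilibrium reduce to Σ zᵢ(Kᵢ−1)/(1+V/F(Kᵢ−1)) = 0.
Feasibility: ΣzᵢKᵢ = 1.677, Σzᵢ/Kᵢ = 1.599 — both > 1, two phases present.
Newton iteration, V/F⁰ = 0.4:
  V/F = 0.400: g = 0.0438, g' = -1.009 → V/F = 0.443
  V/F = 0.443: g = 0.0009, g' = -0.970 → V/F = 0.444
Converged at V/F = 0.444.
Compositions from xᵢ = zᵢ/(1+V/F(Kᵢ−1)), yᵢ = Kᵢxᵢ:
  A: x = 0.187, y = 0.668
  B: x = 0.229, y = 0.114
  C: x = 0.584, y = 0.218

x_A = 0.187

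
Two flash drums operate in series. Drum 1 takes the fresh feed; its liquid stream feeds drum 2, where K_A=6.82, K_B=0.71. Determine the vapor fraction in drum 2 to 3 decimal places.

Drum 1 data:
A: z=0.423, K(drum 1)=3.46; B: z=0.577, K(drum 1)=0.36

V/F (drum 2) = 0.576

Drum 1:
Rachford–Rice: g(ψ₁) = Σ zᵢ(Kᵢ−1)/(1+ψ₁(Kᵢ−1)) = 0.
Check two-phase: ΣzᵢKᵢ = 1.671 > 1 and Σzᵢ/Kᵢ = 1.725 > 1, so g(0) = 0.671 > 0 and g(1) = -0.725 < 0.
Iterate (Newton) starting at ψ₁ = 0.5:
  ψ₁ = 0.500: g = -0.0764, g' = -1.026 → ψ₁ = 0.425
  ψ₁ = 0.425: g = 0.0009, g' = -1.057 → ψ₁ = 0.426
Converged at ψ₁ = 0.426.
Drum-1 compositions:
  A: x = 0.206, y = 0.714
  B: x = 0.794, y = 0.286
Drum-2 feed = drum-1 liquid: z₂ = (0.2065, 0.7935).
Drum 2:
Material balance + equilibrium reduce to Σ zᵢ(Kᵢ−1)/(1+ψ₂(Kᵢ−1)) = 0.
Feasibility: ΣzᵢKᵢ = 1.971, Σzᵢ/Kᵢ = 1.148 — both > 1, two phases present.
Binary case is linear: z₁(K₁−1)(1+ψ₂(K₂−1)) + z₂(K₂−1)(1+ψ₂(K₁−1)) = 0
⇒ ψ₂ = [z₁(K₁−1)+z₂(K₂−1)] / [−(K₁−1)(K₂−1)] = 0.9714/1.6878 = 0.576
  A: x = 0.047, y = 0.324
  B: x = 0.953, y = 0.676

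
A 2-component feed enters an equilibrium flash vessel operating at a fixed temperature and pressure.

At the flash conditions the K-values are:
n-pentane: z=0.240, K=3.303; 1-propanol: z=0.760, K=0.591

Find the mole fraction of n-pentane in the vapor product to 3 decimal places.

y_n-pentane = 0.498

Material balance + equilibrium reduce to Σ zᵢ(Kᵢ−1)/(1+β(Kᵢ−1)) = 0.
g(0) = ΣzᵢKᵢ − 1 = 0.242 and g(1) = 1 − Σzᵢ/Kᵢ = -0.359, so a root lies in (0, 1).
Iterate (Newton) starting at β = 0.49:
  β = 0.490: g = -0.1291, g' = -0.480 → β = 0.221
  β = 0.221: g = 0.0246, g' = -0.713 → β = 0.255
  β = 0.255: g = 0.0009, g' = -0.663 → β = 0.257
Converged at β = 0.257.
Compositions from xᵢ = zᵢ/(1+β(Kᵢ−1)), yᵢ = Kᵢxᵢ:
  n-pentane: x = 0.151, y = 0.498
  1-propanol: x = 0.849, y = 0.502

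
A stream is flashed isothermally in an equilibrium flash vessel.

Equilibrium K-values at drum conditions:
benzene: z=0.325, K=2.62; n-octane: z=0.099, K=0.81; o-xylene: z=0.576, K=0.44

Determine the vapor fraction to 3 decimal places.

ψ = 0.221

Material balance + equilibrium reduce to Σ zᵢ(Kᵢ−1)/(1+ψ(Kᵢ−1)) = 0.
Check two-phase: ΣzᵢKᵢ = 1.185 > 1 and Σzᵢ/Kᵢ = 1.555 > 1, so g(0) = 0.185 > 0 and g(1) = -0.555 < 0.
Newton iteration, ψ⁰ = 0.65:
  ψ = 0.650: g = -0.2722, g' = -0.654 → ψ = 0.234
  ψ = 0.234: g = -0.0088, g' = -0.692 → ψ = 0.221
Converged at ψ = 0.221.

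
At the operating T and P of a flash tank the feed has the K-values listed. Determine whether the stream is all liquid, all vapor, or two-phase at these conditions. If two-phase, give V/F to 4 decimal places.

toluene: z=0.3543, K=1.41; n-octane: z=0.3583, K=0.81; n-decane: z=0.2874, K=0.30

all liquid

ΣzᵢKᵢ = 0.8760; Σzᵢ/Kᵢ = 1.6516.
Since ΣzᵢKᵢ < 1 the mixture is below its bubble point — single liquid phase.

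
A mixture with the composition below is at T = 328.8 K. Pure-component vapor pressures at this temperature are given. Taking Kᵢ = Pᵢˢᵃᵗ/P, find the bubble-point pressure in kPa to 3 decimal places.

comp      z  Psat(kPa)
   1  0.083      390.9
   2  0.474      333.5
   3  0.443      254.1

At the bubble point ψ → 0, so ΣzᵢKᵢ = 1 with Kᵢ = Pᵢˢᵃᵗ/P ⇒ P = ΣzᵢPᵢˢᵃᵗ.
P = 0.083·390.9 + 0.474·333.5 + 0.443·254.1 = 303.090 kPa

Pbub = 303.090 kPa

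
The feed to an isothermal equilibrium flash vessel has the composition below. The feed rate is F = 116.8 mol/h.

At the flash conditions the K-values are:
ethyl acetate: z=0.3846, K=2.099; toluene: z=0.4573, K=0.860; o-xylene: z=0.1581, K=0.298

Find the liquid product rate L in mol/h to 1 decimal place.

Rachford–Rice: g(ψ) = Σ zᵢ(Kᵢ−1)/(1+ψ(Kᵢ−1)) = 0.
Check two-phase: ΣzᵢKᵢ = 1.2477 > 1 and Σzᵢ/Kᵢ = 1.2455 > 1, so g(0) = 0.2477 > 0 and g(1) = -0.2455 < 0.
Newton–Raphson from ψ = 0.57:
  ψ = 0.5700: g = 0.00529, g' = -0.4027 → ψ = 0.5831
Converged at ψ = 0.5831.
Then V = ψ·F = 0.5831·116.8 = 68.1 mol/h and L = F − V = 48.7 mol/h.

L = 48.7 mol/h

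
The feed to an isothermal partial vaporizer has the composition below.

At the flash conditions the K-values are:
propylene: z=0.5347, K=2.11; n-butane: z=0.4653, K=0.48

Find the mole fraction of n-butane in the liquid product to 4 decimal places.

Rachford–Rice: g(ψ) = Σ zᵢ(Kᵢ−1)/(1+ψ(Kᵢ−1)) = 0.
Check two-phase: ΣzᵢKᵢ = 1.3516 > 1 and Σzᵢ/Kᵢ = 1.2228 > 1, so g(0) = 0.3516 > 0 and g(1) = -0.2228 < 0.
Binary case is linear: z₁(K₁−1)(1+ψ(K₂−1)) + z₂(K₂−1)(1+ψ(K₁−1)) = 0
⇒ ψ = [z₁(K₁−1)+z₂(K₂−1)] / [−(K₁−1)(K₂−1)] = 0.35156/0.57720 = 0.6091
Compositions from xᵢ = zᵢ/(1+ψ(Kᵢ−1)), yᵢ = Kᵢxᵢ:
  propylene: x = 0.3190, y = 0.6731
  n-butane: x = 0.6810, y = 0.3269

x_n-butane = 0.6810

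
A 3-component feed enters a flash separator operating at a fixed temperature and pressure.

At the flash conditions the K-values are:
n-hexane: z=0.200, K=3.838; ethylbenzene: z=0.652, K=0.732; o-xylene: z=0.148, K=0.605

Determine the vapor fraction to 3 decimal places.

ψ = 0.402

Rachford–Rice: g(ψ) = Σ zᵢ(Kᵢ−1)/(1+ψ(Kᵢ−1)) = 0.
Feasibility: ΣzᵢKᵢ = 1.334, Σzᵢ/Kᵢ = 1.187 — both > 1, two phases present.
Newton iteration, ψ⁰ = 0.69:
  ψ = 0.690: g = -0.1029, g' = -0.298 → ψ = 0.345
  ψ = 0.345: g = 0.0266, g' = -0.499 → ψ = 0.398
  ψ = 0.398: g = 0.0015, g' = -0.446 → ψ = 0.402
Converged at ψ = 0.402.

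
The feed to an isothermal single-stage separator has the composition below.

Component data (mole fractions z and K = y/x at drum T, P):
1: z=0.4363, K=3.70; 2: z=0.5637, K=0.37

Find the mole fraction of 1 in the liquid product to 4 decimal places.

Binary case is linear: z₁(K₁−1)(1+β(K₂−1)) + z₂(K₂−1)(1+β(K₁−1)) = 0
⇒ β = [z₁(K₁−1)+z₂(K₂−1)] / [−(K₁−1)(K₂−1)] = 0.82288/1.70100 = 0.4838
Compositions from xᵢ = zᵢ/(1+β(Kᵢ−1)), yᵢ = Kᵢxᵢ:
  1: x = 0.1892, y = 0.7000
  2: x = 0.8108, y = 0.3000

x_1 = 0.1892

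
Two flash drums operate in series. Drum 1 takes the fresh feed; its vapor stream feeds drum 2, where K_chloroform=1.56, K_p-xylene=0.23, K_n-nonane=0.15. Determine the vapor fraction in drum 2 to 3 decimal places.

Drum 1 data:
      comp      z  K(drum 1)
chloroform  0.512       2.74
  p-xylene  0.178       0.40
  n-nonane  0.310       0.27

V/F (drum 2) = 0.545

Drum 1:
Rachford–Rice: g(ψ₁) = Σ zᵢ(Kᵢ−1)/(1+ψ₁(Kᵢ−1)) = 0.
g(0) = ΣzᵢKᵢ − 1 = 0.558 and g(1) = 1 − Σzᵢ/Kᵢ = -0.780, so a root lies in (0, 1).
Newton iteration, ψ₁⁰ = 0.5:
  ψ₁ = 0.500: g = -0.0325, g' = -0.984 → ψ₁ = 0.467
Converged at ψ₁ = 0.467.
Drum-1 compositions:
  chloroform: x = 0.283, y = 0.774
  p-xylene: x = 0.247, y = 0.099
  n-nonane: x = 0.470, y = 0.127
Drum-2 feed = drum-1 vapor: z₂ = (0.7741, 0.0989, 0.1270).
Drum 2:
Newton iteration, ψ₂⁰ = 0.5:
  ψ₂ = 0.500: g = 0.0272, g' = -0.581 → ψ₂ = 0.547
  ψ₂ = 0.547: g = -0.0013, g' = -0.637 → ψ₂ = 0.545
Converged at ψ₂ = 0.545.
  chloroform: x = 0.593, y = 0.925
  p-xylene: x = 0.170, y = 0.039
  n-nonane: x = 0.236, y = 0.035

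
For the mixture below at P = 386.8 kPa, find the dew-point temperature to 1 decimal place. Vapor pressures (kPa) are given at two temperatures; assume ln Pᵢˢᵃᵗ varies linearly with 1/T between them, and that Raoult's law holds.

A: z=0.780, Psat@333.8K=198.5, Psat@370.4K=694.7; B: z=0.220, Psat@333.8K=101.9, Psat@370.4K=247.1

T = 361.3 K

Dew-point temperature: Σzᵢ·P/Pᵢˢᵃᵗ(T) = 1. Interpolate ln Pᵢˢᵃᵗ = aᵢ + bᵢ/T.
  T = 333.8 K: ΣzᵢP/Pᵢˢᵃᵗ = 2.3550
  T = 370.4 K: ΣzᵢP/Pᵢˢᵃᵗ = 0.7787
  T = 352.1 K: ΣzᵢP/Pᵢˢᵃᵗ = 1.3105
  T = 361.2 K: ΣzᵢP/Pᵢˢᵃᵗ = 1.0040
  T = 365.8 K: ΣzᵢP/Pᵢˢᵃᵗ = 0.8826
  T = 363.5 K: ΣzᵢP/Pᵢˢᵃᵗ = 0.9409
Interpolating between 361.2 K and 363.5 K gives T ≈ 361.3 K.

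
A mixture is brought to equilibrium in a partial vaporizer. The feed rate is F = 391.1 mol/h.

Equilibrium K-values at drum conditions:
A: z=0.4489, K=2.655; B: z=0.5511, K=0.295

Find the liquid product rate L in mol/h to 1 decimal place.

Material balance + equilibrium reduce to Σ zᵢ(Kᵢ−1)/(1+β(Kᵢ−1)) = 0.
Check two-phase: ΣzᵢKᵢ = 1.3544 > 1 and Σzᵢ/Kᵢ = 2.0372 > 1, so g(0) = 0.3544 > 0 and g(1) = -1.0372 < 0.
Binary case is linear: z₁(K₁−1)(1+β(K₂−1)) + z₂(K₂−1)(1+β(K₁−1)) = 0
⇒ β = [z₁(K₁−1)+z₂(K₂−1)] / [−(K₁−1)(K₂−1)] = 0.35440/1.16677 = 0.3037
Then V = β·F = 0.3037·391.1 = 118.8 mol/h and L = F − V = 272.3 mol/h.

L = 272.3 mol/h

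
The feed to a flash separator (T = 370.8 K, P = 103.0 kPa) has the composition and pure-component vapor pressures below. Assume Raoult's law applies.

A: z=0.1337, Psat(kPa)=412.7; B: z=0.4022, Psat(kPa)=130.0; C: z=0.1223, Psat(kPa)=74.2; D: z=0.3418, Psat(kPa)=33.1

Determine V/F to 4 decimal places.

V/F = 0.2690

Raoult's law: Kᵢ = Pᵢˢᵃᵗ/P = Pᵢˢᵃᵗ/103.0.
  K_A = 412.7/103.0 = 4.006796, K_B = 130.0/103.0 = 1.262136, K_C = 74.2/103.0 = 0.720388, K_D = 33.1/103.0 = 0.321359
Newton iteration, V/F⁰ = 0.5:
  V/F = 0.5000: g = -0.13705, g' = -0.5880 → V/F = 0.2669
  V/F = 0.2669: g = 0.00132, g' = -0.6421 → V/F = 0.2690
Converged at V/F = 0.2690.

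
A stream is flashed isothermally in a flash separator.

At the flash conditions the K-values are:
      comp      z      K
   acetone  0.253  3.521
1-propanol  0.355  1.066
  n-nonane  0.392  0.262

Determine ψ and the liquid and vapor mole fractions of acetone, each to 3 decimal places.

Rachford–Rice: g(ψ) = Σ zᵢ(Kᵢ−1)/(1+ψ(Kᵢ−1)) = 0.
Feasibility: ΣzᵢKᵢ = 1.372, Σzᵢ/Kᵢ = 1.901 — both > 1, two phases present.
Newton–Raphson from ψ = 0.5:
  ψ = 0.500: g = -0.1536, g' = -0.852 → ψ = 0.320
  ψ = 0.320: g = -0.0026, g' = -0.860 → ψ = 0.317
Converged at ψ = 0.317.
Compositions from xᵢ = zᵢ/(1+ψ(Kᵢ−1)), yᵢ = Kᵢxᵢ:
  acetone: x = 0.141, y = 0.495
  1-propanol: x = 0.348, y = 0.371
  n-nonane: x = 0.512, y = 0.134

ψ = 0.317, x_acetone = 0.141, y_acetone = 0.495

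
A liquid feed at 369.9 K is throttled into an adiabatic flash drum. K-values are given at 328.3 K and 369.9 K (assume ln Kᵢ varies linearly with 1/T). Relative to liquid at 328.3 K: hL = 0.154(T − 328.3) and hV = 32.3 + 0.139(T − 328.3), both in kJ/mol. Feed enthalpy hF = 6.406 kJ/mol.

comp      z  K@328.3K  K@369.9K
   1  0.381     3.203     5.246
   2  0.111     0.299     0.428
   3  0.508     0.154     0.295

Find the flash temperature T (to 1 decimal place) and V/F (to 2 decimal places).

T = 329.6 K, V/F = 0.19

Adiabatic flash: solve Rachford–Rice at each trial T, then check hF = ψ·hV(T) + (1−ψ)·hL(T).
  T = 328.3 K: K = (3.203, 0.299, 0.154), RR gives ψ = 0.183, H_out = 5.920 kJ/mol
  T = 369.9 K: K = (5.246, 0.428, 0.295), RR gives ψ = 0.412, H_out = 19.469 kJ/mol
  T = 349.1 K: K = (4.160, 0.362, 0.217), RR gives ψ = 0.307, H_out = 13.015 kJ/mol
  T = 338.7 K: K = (3.665, 0.330, 0.184), RR gives ψ = 0.249, H_out = 9.620 kJ/mol
  T = 333.5 K: K = (3.430, 0.314, 0.169), RR gives ψ = 0.218, H_out = 7.821 kJ/mol
  T = 330.9 K: K = (3.315, 0.307, 0.161), RR gives ψ = 0.201, H_out = 6.885 kJ/mol
  T = 329.6 K: K = (3.259, 0.303, 0.158), RR gives ψ = 0.192, H_out = 6.406 kJ/mol
Linear interpolation between T = 328.3 (H_out = 5.920) and T = 329.6 (H_out = 6.406) on hF = 6.406 gives T ≈ 329.6 K, at which ψ = 0.19.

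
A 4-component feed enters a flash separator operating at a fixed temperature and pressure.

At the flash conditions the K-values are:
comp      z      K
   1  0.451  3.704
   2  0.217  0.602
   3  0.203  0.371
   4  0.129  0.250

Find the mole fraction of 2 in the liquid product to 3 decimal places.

x_2 = 0.281

Let ψ = V/F and solve Σ zᵢ(Kᵢ−1)/(1+ψ(Kᵢ−1)) = 0.
Check two-phase: ΣzᵢKᵢ = 1.909 > 1 and Σzᵢ/Kᵢ = 1.545 > 1, so g(0) = 0.909 > 0 and g(1) = -0.545 < 0.
Iterate (Newton) starting at ψ = 0.67:
  ψ = 0.670: g = -0.0992, g' = -1.014 → ψ = 0.572
  ψ = 0.572: g = -0.0020, g' = -0.985 → ψ = 0.570
Converged at ψ = 0.570.
Compositions from xᵢ = zᵢ/(1+ψ(Kᵢ−1)), yᵢ = Kᵢxᵢ:
  1: x = 0.177, y = 0.657
  2: x = 0.281, y = 0.169
  3: x = 0.316, y = 0.117
  4: x = 0.225, y = 0.056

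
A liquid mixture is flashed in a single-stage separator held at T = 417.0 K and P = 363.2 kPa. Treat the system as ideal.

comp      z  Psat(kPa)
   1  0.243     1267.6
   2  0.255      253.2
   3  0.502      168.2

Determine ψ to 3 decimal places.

Raoult's law: Kᵢ = Pᵢˢᵃᵗ/P = Pᵢˢᵃᵗ/363.2.
  K_1 = 1267.6/363.2 = 3.49009, K_2 = 253.2/363.2 = 0.69714, K_3 = 168.2/363.2 = 0.46311
Let ψ = V/F and solve Σ zᵢ(Kᵢ−1)/(1+ψ(Kᵢ−1)) = 0.
g(0) = ΣzᵢKᵢ − 1 = 0.258 and g(1) = 1 − Σzᵢ/Kᵢ = -0.519, so a root lies in (0, 1).
Newton–Raphson from ψ = 0.53:
  ψ = 0.530: g = -0.2079, g' = -0.596 → ψ = 0.181
  ψ = 0.181: g = 0.0367, g' = -0.919 → ψ = 0.221
  ψ = 0.221: g = 0.0016, g' = -0.840 → ψ = 0.223
Converged at ψ = 0.223.

ψ = 0.223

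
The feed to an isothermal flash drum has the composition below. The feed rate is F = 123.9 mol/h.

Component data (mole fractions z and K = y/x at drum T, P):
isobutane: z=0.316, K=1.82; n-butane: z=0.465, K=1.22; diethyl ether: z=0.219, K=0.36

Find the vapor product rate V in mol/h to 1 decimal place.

Iterate (Newton) starting at ψ = 0.5:
  ψ = 0.500: g = 0.0698, g' = -0.319 → ψ = 0.719
  ψ = 0.719: g = -0.0082, g' = -0.409 → ψ = 0.699
  ψ = 0.699: g = -0.0001, g' = -0.396 → ψ = 0.698
Converged at ψ = 0.698.
Then V = ψ·F = 0.6984·123.9 = 86.5 mol/h and L = F − V = 37.4 mol/h.

V = 86.5 mol/h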